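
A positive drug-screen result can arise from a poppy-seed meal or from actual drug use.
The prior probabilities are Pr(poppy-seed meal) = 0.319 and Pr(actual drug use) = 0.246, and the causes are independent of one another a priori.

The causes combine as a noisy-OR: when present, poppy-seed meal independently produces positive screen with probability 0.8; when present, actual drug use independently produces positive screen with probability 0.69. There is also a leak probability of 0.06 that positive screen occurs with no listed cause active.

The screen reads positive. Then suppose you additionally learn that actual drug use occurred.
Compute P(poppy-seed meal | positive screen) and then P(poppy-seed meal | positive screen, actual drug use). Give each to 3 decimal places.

P(poppy-seed meal | positive screen) ≈ 0.643; P(poppy-seed meal | positive screen, actual drug use) ≈ 0.384

Under noisy-OR, P(positive screen | causes) = 1 − (1−0.06)·∏(1−qᵢ) over the active causes.
Enumerate the 4 (poppy-seed meal, actual drug use) configurations and weight by the priors:
  P(positive screen) = 0.06·0.681·0.754 + 0.7086·0.681·0.246 + 0.812·0.319·0.754 + 0.94172·0.319·0.246
        = 0.030808 + 0.118709 + 0.195307 + 0.073901 = 0.418725
The terms with poppy-seed meal present sum to 0.269208, so
  P(poppy-seed meal | positive screen) = 0.269208 / 0.418725 ≈ 0.643

Now also conditioning on actual drug use=true:
P(positive screen | actual drug use) = 0.7086·0.681 + 0.94172·0.319 = 0.482557 + 0.300409 = 0.782966
Of this, 0.300409 comes from 0.94172·0.319 (the poppy-seed meal=true cases).
P(poppy-seed meal | positive screen, actual drug use) = 0.300409 / 0.782966 ≈ 0.384
— actual drug use explains away the evidence for poppy-seed meal.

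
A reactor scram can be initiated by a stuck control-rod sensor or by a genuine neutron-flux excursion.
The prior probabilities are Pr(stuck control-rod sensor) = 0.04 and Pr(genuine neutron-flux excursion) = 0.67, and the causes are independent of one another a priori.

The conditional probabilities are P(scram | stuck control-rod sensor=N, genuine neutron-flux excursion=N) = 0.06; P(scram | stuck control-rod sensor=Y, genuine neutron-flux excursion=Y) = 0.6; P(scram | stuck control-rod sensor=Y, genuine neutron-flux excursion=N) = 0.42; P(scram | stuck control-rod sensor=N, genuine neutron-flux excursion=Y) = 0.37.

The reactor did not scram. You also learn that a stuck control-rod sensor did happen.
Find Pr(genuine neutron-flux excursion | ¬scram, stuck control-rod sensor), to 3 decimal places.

P(¬scram | stuck control-rod sensor) = 0.58*0.33 + 0.4*0.67 = 0.191400 + 0.268000 = 0.459400
The genuine neutron-flux excursion-present share is 0.4*0.67 = 0.268000.
P(genuine neutron-flux excursion | ¬scram, stuck control-rod sensor) = 0.268000 / 0.459400 ≈ 0.583

Pr(genuine neutron-flux excursion | ¬scram, stuck control-rod sensor) ≈ 0.583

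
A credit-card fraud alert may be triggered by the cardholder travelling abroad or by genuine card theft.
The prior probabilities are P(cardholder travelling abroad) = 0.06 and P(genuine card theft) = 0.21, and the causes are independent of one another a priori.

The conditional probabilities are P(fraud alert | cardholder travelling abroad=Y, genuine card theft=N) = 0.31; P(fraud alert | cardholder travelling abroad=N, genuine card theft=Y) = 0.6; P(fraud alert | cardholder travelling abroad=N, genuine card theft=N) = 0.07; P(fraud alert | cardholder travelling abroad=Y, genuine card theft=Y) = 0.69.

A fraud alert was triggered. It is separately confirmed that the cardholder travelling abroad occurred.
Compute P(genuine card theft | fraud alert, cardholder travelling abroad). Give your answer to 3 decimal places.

By total probability over both values of genuine card theft:
  P(fraud alert | cardholder travelling abroad) = 0.31*0.79 + 0.69*0.21
        = 0.244900 + 0.144900 = 0.389800
Configurations with genuine card theft contribute 0.144900, so
  P(genuine card theft | fraud alert, cardholder travelling abroad) = 0.144900 / 0.389800 ≈ 0.372

P(genuine card theft | fraud alert, cardholder travelling abroad) ≈ 0.372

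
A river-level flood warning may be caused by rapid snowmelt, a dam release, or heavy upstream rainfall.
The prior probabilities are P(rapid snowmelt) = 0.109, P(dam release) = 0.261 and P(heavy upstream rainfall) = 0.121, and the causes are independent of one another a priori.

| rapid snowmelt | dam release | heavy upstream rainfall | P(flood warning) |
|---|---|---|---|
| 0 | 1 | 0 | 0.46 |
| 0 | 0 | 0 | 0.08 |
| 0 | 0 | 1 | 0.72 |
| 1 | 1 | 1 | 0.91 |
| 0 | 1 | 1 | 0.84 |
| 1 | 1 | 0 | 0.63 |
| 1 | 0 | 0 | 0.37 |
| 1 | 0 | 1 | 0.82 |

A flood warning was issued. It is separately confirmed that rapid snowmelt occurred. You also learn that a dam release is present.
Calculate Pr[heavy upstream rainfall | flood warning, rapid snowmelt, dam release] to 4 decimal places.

Pr[heavy upstream rainfall | flood warning, rapid snowmelt, dam release] ≈ 0.1659

Sum P(flood warning|·) weighted by the priors over both values of heavy upstream rainfall:
  P(flood warning | rapid snowmelt, dam release) = 0.63*0.879 + 0.91*0.121
        = 0.553770 + 0.110110 = 0.663880
The terms with heavy upstream rainfall present sum to 0.110110, so
  P(heavy upstream rainfall | flood warning, rapid snowmelt, dam release) = 0.110110 / 0.663880 ≈ 0.1659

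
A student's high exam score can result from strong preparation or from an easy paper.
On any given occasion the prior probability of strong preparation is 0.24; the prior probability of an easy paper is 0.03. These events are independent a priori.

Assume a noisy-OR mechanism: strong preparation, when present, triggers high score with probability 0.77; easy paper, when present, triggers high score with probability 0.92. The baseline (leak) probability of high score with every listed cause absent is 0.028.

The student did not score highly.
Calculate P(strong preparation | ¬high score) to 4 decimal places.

P(strong preparation | ¬high score) ≈ 0.0677

Under noisy-OR, P(high score | causes) = 1 − (1−0.028)·∏(1−qᵢ) over the active causes.
Numerator (weight on configurations with strong preparation): 0.052045 + 0.000129 = 0.052174
Denominator P(¬high score): 0.972·0.76·0.97 + 0.07776·0.76·0.03 + 0.22356·0.24·0.97 + 0.017885·0.24·0.03 = 0.770505
Posterior = 0.052174 / 0.770505 ≈ 0.0677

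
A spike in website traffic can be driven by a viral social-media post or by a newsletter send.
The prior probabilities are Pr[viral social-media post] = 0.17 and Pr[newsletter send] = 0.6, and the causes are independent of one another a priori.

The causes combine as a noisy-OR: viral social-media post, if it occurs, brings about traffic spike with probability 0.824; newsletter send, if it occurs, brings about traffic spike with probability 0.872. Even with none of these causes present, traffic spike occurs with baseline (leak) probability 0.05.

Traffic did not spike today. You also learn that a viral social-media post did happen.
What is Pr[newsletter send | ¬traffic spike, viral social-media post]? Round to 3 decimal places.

Pr[newsletter send | ¬traffic spike, viral social-media post] ≈ 0.161

Under noisy-OR, P(traffic spike | causes) = 1 − (1−0.05)·∏(1−qᵢ) over the active causes.
P(¬traffic spike | viral social-media post) = 0.1672*0.4 + 0.021402*0.6 = 0.066880 + 0.012841 = 0.079721
The newsletter send-present share is 0.021402*0.6 = 0.012841.
P(newsletter send | ¬traffic spike, viral social-media post) = 0.012841 / 0.079721 ≈ 0.161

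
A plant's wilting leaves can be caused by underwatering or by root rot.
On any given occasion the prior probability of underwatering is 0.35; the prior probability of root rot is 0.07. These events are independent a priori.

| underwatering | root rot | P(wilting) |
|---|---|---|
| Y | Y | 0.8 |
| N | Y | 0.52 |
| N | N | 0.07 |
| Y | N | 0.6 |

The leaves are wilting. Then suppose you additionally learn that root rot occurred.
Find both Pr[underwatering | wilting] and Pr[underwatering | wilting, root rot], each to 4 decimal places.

Pr[underwatering | wilting] ≈ 0.7651; Pr[underwatering | wilting, root rot] ≈ 0.4531

P(wilting) = 0.07×0.65×0.93 + 0.52×0.65×0.07 + 0.6×0.35×0.93 + 0.8×0.35×0.07 = 0.042315 + 0.023660 + 0.195300 + 0.019600 = 0.280875
Restricting to configurations with underwatering present: 0.195300 + 0.019600 = 0.214900.
Hence the posterior is 0.214900/0.280875 ≈ 0.7651.

With the extra evidence:
Enumerate both values of underwatering and weight by the priors:
  P(wilting | root rot) = 0.52×0.65 + 0.8×0.35
        = 0.338000 + 0.280000 = 0.618000
Keeping only the underwatering-present terms gives 0.280000, so
  P(underwatering | wilting, root rot) = 0.280000 / 0.618000 ≈ 0.4531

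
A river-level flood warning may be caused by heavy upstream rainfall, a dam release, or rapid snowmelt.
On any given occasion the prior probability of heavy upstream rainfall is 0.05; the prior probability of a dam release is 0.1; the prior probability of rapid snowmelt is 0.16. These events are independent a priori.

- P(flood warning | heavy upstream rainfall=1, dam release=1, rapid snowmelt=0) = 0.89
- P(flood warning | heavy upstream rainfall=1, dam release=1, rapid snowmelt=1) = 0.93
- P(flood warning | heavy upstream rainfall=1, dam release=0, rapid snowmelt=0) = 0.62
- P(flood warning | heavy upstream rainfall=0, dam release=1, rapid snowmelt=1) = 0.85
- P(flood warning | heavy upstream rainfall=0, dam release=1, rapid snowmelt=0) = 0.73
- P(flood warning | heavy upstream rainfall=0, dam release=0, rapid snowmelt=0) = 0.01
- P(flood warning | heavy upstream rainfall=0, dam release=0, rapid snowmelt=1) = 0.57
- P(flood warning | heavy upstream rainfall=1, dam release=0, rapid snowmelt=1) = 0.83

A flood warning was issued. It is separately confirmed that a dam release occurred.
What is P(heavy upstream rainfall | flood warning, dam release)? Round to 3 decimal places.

P(flood warning | dam release) = 0.73×0.95×0.84 + 0.85×0.95×0.16 + 0.89×0.05×0.84 + 0.93×0.05×0.16 = 0.582540 + 0.129200 + 0.037380 + 0.007440 = 0.756560
Restricting to configurations with heavy upstream rainfall present: 0.037380 + 0.007440 = 0.044820.
P(heavy upstream rainfall | flood warning, dam release) = 0.044820 / 0.756560 ≈ 0.059

P(heavy upstream rainfall | flood warning, dam release) ≈ 0.059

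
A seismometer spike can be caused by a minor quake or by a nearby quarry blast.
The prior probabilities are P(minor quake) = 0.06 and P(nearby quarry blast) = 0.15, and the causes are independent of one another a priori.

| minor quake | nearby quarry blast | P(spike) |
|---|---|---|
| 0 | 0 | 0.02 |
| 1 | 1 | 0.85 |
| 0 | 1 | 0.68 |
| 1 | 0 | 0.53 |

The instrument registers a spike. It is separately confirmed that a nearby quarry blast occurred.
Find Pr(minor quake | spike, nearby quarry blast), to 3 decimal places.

Pr(minor quake | spike, nearby quarry blast) ≈ 0.074

Numerator (weight on configurations with minor quake): 0.85*0.06 = 0.051000
Denominator P(spike | nearby quarry blast): 0.68*0.94 + 0.85*0.06 = 0.690200
Posterior = 0.051000 / 0.690200 ≈ 0.074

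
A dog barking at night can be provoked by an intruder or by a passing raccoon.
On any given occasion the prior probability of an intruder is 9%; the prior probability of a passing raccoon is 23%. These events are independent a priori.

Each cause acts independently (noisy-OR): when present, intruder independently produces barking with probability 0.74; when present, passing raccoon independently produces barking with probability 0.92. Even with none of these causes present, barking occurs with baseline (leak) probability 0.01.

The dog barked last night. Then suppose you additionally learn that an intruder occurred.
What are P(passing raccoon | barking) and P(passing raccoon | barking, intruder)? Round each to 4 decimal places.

Under noisy-OR, P(barking | causes) = 1 − (1−0.01)·∏(1−qᵢ) over the active causes.
For the numerator, keep only passing raccoon=true terms: 0.192723 + 0.020274 = 0.212997
Normalizer over all consistent configurations: 0.01×0.91×0.77 + 0.9208×0.91×0.23 + 0.7426×0.09×0.77 + 0.979408×0.09×0.23 = 0.271466
P(passing raccoon | barking) = 0.212997/0.271466 ≈ 0.7846

Now also conditioning on intruder=true:
P(barking | intruder) = 0.7426·0.77 + 0.979408·0.23 = 0.571802 + 0.225264 = 0.797066
Of this, 0.225264 comes from 0.979408·0.23 (the passing raccoon=true cases).
P(passing raccoon | barking, intruder) = 0.225264 / 0.797066 ≈ 0.2826
Conditioning on intruder lowers the posterior on passing raccoon: the classic explaining-away effect in a common-effect structure.

P(passing raccoon | barking) ≈ 0.7846; P(passing raccoon | barking, intruder) ≈ 0.2826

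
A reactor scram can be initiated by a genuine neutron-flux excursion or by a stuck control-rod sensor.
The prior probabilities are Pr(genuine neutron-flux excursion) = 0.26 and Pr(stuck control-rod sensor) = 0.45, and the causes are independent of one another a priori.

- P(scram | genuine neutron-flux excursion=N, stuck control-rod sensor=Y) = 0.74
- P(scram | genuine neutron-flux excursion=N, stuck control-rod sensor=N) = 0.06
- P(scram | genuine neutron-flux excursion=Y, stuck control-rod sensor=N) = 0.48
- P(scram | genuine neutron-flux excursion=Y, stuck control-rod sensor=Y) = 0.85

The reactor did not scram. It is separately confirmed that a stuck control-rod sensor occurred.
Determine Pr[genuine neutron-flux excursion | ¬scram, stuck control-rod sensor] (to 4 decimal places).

Pr[genuine neutron-flux excursion | ¬scram, stuck control-rod sensor] ≈ 0.1685

Sum P(¬scram|·) weighted by the priors over both values of genuine neutron-flux excursion:
  P(¬scram | stuck control-rod sensor) = 0.26×0.74 + 0.15×0.26
        = 0.192400 + 0.039000 = 0.231400
The terms with genuine neutron-flux excursion present sum to 0.039000, so
  P(genuine neutron-flux excursion | ¬scram, stuck control-rod sensor) = 0.039000 / 0.231400 ≈ 0.1685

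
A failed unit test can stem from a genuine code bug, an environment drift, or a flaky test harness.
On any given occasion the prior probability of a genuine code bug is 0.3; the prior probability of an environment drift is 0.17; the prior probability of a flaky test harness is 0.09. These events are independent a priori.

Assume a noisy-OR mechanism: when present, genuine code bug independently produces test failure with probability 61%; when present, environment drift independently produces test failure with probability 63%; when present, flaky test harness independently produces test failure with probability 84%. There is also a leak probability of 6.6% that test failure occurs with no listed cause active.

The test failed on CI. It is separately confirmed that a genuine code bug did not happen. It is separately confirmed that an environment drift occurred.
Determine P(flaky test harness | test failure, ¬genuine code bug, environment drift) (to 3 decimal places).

Under noisy-OR, P(test failure | causes) = 1 − (1−0.066)·∏(1−qᵢ) over the active causes.
By total probability over both values of flaky test harness:
  P(test failure | ¬genuine code bug, environment drift) = 0.65442×0.91 + 0.944707×0.09
        = 0.595522 + 0.085024 = 0.680546
Configurations with flaky test harness contribute 0.085024, so
  P(flaky test harness | test failure, ¬genuine code bug, environment drift) = 0.085024 / 0.680546 ≈ 0.125

P(flaky test harness | test failure, ¬genuine code bug, environment drift) ≈ 0.125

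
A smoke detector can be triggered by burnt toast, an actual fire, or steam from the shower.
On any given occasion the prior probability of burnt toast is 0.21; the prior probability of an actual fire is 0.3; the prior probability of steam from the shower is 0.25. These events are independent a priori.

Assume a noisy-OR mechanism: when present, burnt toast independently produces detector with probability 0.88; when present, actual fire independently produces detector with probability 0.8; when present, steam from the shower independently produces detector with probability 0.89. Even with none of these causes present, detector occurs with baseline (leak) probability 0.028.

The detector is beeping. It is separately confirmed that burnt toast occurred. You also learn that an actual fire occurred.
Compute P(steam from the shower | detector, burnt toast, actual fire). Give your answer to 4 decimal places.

Under noisy-OR, P(detector | causes) = 1 − (1−0.028)·∏(1−qᵢ) over the active causes.
P(detector | burnt toast, actual fire) = 0.976672·0.75 + 0.997434·0.25 = 0.732504 + 0.249359 = 0.981863
Restricting to configurations with steam from the shower present: 0.997434·0.25 = 0.249359.
Hence the posterior is 0.249359/0.981863 ≈ 0.2540.

P(steam from the shower | detector, burnt toast, actual fire) ≈ 0.2540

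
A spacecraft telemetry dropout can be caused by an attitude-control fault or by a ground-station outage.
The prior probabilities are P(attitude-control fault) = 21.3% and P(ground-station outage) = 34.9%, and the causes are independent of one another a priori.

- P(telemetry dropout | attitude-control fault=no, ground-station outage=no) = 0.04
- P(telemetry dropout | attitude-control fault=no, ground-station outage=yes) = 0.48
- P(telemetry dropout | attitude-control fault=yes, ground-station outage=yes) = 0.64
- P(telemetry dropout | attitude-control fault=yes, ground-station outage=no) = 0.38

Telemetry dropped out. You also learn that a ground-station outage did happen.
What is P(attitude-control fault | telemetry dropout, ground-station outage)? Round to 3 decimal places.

P(attitude-control fault | telemetry dropout, ground-station outage) ≈ 0.265

Numerator (weight on configurations with attitude-control fault): 0.64×0.213 = 0.136320
Denominator P(telemetry dropout | ground-station outage): 0.48×0.787 + 0.64×0.213 = 0.514080
Posterior = 0.136320 / 0.514080 ≈ 0.265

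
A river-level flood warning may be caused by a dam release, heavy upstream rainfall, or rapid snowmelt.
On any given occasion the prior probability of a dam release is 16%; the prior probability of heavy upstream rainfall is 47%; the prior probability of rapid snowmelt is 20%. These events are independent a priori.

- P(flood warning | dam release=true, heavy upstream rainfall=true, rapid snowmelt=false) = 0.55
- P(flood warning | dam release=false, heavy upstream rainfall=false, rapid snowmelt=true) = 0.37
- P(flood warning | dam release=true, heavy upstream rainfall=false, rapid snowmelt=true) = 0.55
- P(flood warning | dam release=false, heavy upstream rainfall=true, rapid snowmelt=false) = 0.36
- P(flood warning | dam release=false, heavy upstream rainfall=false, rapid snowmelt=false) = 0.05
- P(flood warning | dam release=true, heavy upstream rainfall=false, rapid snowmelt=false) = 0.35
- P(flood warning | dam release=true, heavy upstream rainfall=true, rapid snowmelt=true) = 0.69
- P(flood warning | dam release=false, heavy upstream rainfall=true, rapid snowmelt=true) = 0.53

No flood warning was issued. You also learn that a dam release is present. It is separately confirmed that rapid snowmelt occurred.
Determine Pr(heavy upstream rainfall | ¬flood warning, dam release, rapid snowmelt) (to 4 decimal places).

Numerator (weight on configurations with heavy upstream rainfall): 0.31*0.47 = 0.145700
Denominator P(¬flood warning | dam release, rapid snowmelt): 0.45*0.53 + 0.31*0.47 = 0.384200
P(heavy upstream rainfall | ¬flood warning, dam release, rapid snowmelt) = 0.145700/0.384200 ≈ 0.3792

Pr(heavy upstream rainfall | ¬flood warning, dam release, rapid snowmelt) ≈ 0.3792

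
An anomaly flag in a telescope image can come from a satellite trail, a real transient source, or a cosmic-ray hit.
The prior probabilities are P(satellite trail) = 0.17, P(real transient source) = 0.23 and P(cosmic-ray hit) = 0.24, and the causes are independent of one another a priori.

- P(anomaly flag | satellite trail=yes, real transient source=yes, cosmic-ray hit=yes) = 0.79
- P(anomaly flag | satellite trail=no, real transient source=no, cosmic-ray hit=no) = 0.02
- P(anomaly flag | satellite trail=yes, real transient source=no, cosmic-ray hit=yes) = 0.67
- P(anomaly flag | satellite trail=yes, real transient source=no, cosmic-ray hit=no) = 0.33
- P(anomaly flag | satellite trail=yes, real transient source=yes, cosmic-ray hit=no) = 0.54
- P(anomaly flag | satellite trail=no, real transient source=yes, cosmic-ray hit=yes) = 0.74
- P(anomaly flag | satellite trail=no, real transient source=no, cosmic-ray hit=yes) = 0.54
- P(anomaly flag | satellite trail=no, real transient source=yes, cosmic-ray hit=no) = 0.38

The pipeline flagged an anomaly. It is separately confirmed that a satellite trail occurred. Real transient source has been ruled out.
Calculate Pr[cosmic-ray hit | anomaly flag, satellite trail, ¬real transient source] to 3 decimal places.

For the numerator, keep only cosmic-ray hit=true terms: 0.67·0.24 = 0.160800
Normalizer over all consistent configurations: 0.33·0.76 + 0.67·0.24 = 0.411600
P(cosmic-ray hit | anomaly flag, satellite trail, ¬real transient source) = 0.160800/0.411600 ≈ 0.391

Pr[cosmic-ray hit | anomaly flag, satellite trail, ¬real transient source] ≈ 0.391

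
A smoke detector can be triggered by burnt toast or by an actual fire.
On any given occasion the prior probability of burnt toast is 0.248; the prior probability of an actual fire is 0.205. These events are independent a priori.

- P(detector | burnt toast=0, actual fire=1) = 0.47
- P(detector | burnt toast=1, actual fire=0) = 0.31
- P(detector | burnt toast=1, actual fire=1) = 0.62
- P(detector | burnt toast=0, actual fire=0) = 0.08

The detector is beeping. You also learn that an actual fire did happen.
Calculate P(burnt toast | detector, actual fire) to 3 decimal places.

P(detector | actual fire) = 0.47*0.752 + 0.62*0.248 = 0.353440 + 0.153760 = 0.507200
The burnt toast-present share is 0.62*0.248 = 0.153760.
Hence the posterior is 0.153760/0.507200 ≈ 0.303.

P(burnt toast | detector, actual fire) ≈ 0.303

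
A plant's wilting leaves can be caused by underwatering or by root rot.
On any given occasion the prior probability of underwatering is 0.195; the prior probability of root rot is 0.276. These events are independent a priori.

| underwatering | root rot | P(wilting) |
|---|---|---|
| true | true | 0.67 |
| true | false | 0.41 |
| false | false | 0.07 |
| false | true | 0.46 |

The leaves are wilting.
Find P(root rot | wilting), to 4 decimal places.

P(wilting) = 0.07*0.805*0.724 + 0.46*0.805*0.276 + 0.41*0.195*0.724 + 0.67*0.195*0.276 = 0.040797 + 0.102203 + 0.057884 + 0.036059 = 0.236943
The root rot-present share is 0.102203 + 0.036059 = 0.138262.
Hence the posterior is 0.138262/0.236943 ≈ 0.5835.

P(root rot | wilting) ≈ 0.5835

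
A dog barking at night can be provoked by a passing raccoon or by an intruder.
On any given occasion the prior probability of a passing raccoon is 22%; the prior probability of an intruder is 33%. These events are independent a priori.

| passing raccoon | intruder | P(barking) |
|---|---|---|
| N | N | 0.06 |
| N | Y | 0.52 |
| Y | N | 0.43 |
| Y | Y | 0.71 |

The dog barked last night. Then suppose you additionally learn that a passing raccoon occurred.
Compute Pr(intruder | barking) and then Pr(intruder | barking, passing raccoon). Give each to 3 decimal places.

P(barking) = 0.06*0.78*0.67 + 0.52*0.78*0.33 + 0.43*0.22*0.67 + 0.71*0.22*0.33 = 0.031356 + 0.133848 + 0.063382 + 0.051546 = 0.280132
Of this, 0.185394 comes from 0.133848 + 0.051546 (the intruder=true cases).
Hence the posterior is 0.185394/0.280132 ≈ 0.662.

Now also conditioning on passing raccoon=true:
P(barking | passing raccoon) = 0.43·0.67 + 0.71·0.33 = 0.288100 + 0.234300 = 0.522400
Restricting to configurations with intruder present: 0.71·0.33 = 0.234300.
So P(intruder | barking, passing raccoon) = 0.234300/0.522400 ≈ 0.449.
This is intercausal reasoning (explaining away): once passing raccoon accounts for the barking, intruder becomes less likely.

Pr(intruder | barking) ≈ 0.662; Pr(intruder | barking, passing raccoon) ≈ 0.449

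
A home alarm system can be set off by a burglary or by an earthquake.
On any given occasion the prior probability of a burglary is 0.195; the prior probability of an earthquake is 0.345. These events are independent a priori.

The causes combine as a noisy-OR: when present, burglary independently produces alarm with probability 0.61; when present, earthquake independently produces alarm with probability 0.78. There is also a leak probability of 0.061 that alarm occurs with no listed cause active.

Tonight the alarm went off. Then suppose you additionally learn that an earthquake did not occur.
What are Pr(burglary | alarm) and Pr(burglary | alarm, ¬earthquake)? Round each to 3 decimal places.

Under noisy-OR, P(alarm | causes) = 1 − (1−0.061)·∏(1−qᵢ) over the active causes.
By total probability over the 4 (burglary, earthquake) configurations:
  P(alarm) = 0.061·0.805·0.655 + 0.79342·0.805·0.345 + 0.63379·0.195·0.655 + 0.919434·0.195·0.345
        = 0.032164 + 0.220353 + 0.080951 + 0.061855 = 0.395323
Keeping only the burglary-present terms gives 0.142806, so
  P(burglary | alarm) = 0.142806 / 0.395323 ≈ 0.361

With the extra evidence:
For the numerator, keep only burglary=true terms: 0.63379*0.195 = 0.123589
Normalizer over all consistent configurations: 0.061*0.805 + 0.63379*0.195 = 0.172694
P(burglary | alarm, ¬earthquake) = 0.123589/0.172694 ≈ 0.716

Pr(burglary | alarm) ≈ 0.361; Pr(burglary | alarm, ¬earthquake) ≈ 0.716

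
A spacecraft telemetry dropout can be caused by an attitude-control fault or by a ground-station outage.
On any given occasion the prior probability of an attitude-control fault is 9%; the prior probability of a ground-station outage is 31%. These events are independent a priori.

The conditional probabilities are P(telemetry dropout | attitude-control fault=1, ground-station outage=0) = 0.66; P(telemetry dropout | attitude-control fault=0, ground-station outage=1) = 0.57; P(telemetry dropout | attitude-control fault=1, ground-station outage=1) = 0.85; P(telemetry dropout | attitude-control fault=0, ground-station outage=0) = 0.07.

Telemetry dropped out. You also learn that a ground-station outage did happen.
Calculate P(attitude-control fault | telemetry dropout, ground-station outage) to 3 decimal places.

Sum P(telemetry dropout|·) weighted by the priors over both values of attitude-control fault:
  P(telemetry dropout | ground-station outage) = 0.57·0.91 + 0.85·0.09
        = 0.518700 + 0.076500 = 0.595200
The terms with attitude-control fault present sum to 0.076500, so
  P(attitude-control fault | telemetry dropout, ground-station outage) = 0.076500 / 0.595200 ≈ 0.129

P(attitude-control fault | telemetry dropout, ground-station outage) ≈ 0.129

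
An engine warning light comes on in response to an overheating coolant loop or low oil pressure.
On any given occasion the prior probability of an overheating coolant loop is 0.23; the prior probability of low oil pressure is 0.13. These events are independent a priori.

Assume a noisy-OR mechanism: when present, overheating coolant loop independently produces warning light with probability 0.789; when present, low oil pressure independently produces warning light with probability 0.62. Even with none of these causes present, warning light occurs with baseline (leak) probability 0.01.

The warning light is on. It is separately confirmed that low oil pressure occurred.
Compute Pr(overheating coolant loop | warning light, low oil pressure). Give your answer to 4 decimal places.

Pr(overheating coolant loop | warning light, low oil pressure) ≈ 0.3060

Under noisy-OR, P(warning light | causes) = 1 − (1−0.01)·∏(1−qᵢ) over the active causes.
By total probability over both values of overheating coolant loop:
  P(warning light | low oil pressure) = 0.6238*0.77 + 0.920622*0.23
        = 0.480326 + 0.211743 = 0.692069
The terms with overheating coolant loop present sum to 0.211743, so
  P(overheating coolant loop | warning light, low oil pressure) = 0.211743 / 0.692069 ≈ 0.3060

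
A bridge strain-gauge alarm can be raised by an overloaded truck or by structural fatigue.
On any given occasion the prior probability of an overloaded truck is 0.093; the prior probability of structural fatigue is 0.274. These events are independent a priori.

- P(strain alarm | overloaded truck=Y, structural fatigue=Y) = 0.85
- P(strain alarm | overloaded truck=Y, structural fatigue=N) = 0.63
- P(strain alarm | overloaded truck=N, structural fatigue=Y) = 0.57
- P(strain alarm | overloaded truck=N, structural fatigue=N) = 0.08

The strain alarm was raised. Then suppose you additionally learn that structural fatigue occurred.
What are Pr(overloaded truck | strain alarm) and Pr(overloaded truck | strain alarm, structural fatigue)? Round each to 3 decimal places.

By total probability over the 4 (overloaded truck, structural fatigue) configurations:
  P(strain alarm) = 0.08*0.907*0.726 + 0.57*0.907*0.274 + 0.63*0.093*0.726 + 0.85*0.093*0.274
        = 0.052679 + 0.141655 + 0.042536 + 0.021660 = 0.258530
Keeping only the overloaded truck-present terms gives 0.064196, so
  P(overloaded truck | strain alarm) = 0.064196 / 0.258530 ≈ 0.248

Now also conditioning on structural fatigue=true:
Numerator (weight on configurations with overloaded truck): 0.85×0.093 = 0.079050
Denominator P(strain alarm | structural fatigue): 0.57×0.907 + 0.85×0.093 = 0.596040
Posterior = 0.079050 / 0.596040 ≈ 0.133

Pr(overloaded truck | strain alarm) ≈ 0.248; Pr(overloaded truck | strain alarm, structural fatigue) ≈ 0.133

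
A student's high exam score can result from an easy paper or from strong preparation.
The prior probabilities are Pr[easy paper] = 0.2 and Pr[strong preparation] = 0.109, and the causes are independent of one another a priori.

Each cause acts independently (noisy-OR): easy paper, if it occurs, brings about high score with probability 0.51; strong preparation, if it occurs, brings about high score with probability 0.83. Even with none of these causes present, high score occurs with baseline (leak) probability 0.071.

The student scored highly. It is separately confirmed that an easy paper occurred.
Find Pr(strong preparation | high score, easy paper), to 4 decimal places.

Under noisy-OR, P(high score | causes) = 1 − (1−0.071)·∏(1−qᵢ) over the active causes.
P(high score | easy paper) = 0.54479·0.891 + 0.922614·0.109 = 0.485408 + 0.100565 = 0.585973
Restricting to configurations with strong preparation present: 0.922614·0.109 = 0.100565.
Hence the posterior is 0.100565/0.585973 ≈ 0.1716.

Pr(strong preparation | high score, easy paper) ≈ 0.1716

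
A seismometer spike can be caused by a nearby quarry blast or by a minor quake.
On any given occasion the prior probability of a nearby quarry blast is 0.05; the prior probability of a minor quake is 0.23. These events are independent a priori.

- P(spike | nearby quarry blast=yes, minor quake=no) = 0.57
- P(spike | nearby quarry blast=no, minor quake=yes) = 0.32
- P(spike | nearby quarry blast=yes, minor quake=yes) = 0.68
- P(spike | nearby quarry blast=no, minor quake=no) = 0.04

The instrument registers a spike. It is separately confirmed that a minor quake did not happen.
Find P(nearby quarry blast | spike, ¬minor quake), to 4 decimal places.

Weight on nearby quarry blast=true, given the evidence: 0.57·0.05 = 0.028500
Denominator P(spike | ¬minor quake): 0.04·0.95 + 0.57·0.05 = 0.066500
P(nearby quarry blast | spike, ¬minor quake) = 0.028500/0.066500 ≈ 0.4286

P(nearby quarry blast | spike, ¬minor quake) ≈ 0.4286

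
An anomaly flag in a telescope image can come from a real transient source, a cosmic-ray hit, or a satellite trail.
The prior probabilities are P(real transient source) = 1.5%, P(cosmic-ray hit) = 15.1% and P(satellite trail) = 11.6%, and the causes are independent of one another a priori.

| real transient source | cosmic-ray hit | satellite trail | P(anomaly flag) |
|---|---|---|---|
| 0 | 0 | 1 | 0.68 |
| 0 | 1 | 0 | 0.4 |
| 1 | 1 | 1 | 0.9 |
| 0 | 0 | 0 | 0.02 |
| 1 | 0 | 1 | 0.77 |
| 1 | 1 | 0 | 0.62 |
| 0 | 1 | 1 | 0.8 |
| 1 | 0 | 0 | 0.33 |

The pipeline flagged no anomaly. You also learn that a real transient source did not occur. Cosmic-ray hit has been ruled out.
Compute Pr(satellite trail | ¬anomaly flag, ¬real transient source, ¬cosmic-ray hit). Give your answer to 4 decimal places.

Pr(satellite trail | ¬anomaly flag, ¬real transient source, ¬cosmic-ray hit) ≈ 0.0411

P(¬anomaly flag | ¬real transient source, ¬cosmic-ray hit) = 0.98·0.884 + 0.32·0.116 = 0.866320 + 0.037120 = 0.903440
Of this, 0.037120 comes from 0.32·0.116 (the satellite trail=true cases).
So P(satellite trail | ¬anomaly flag, ¬real transient source, ¬cosmic-ray hit) = 0.037120/0.903440 ≈ 0.0411.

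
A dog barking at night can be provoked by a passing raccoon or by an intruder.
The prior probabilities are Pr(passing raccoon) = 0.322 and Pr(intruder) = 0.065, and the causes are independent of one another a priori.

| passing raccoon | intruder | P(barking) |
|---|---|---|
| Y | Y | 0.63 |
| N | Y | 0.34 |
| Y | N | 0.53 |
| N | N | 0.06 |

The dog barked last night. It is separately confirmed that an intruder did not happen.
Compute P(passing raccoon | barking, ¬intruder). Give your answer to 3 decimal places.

P(barking | ¬intruder) = 0.06×0.678 + 0.53×0.322 = 0.040680 + 0.170660 = 0.211340
Of this, 0.170660 comes from 0.53×0.322 (the passing raccoon=true cases).
P(passing raccoon | barking, ¬intruder) = 0.170660 / 0.211340 ≈ 0.808

P(passing raccoon | barking, ¬intruder) ≈ 0.808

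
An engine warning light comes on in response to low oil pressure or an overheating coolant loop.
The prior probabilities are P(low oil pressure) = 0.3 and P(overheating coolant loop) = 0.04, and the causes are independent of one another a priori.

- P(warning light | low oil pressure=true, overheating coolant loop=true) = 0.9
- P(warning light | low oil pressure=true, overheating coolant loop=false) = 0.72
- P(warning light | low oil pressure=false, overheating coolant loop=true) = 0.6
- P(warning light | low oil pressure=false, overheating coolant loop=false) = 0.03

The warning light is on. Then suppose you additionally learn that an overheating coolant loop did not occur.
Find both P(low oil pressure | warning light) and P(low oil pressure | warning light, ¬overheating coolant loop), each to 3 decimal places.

Enumerate the 4 (low oil pressure, overheating coolant loop) configurations and weight by the priors:
  P(warning light) = 0.03·0.7·0.96 + 0.6·0.7·0.04 + 0.72·0.3·0.96 + 0.9·0.3·0.04
        = 0.020160 + 0.016800 + 0.207360 + 0.010800 = 0.255120
Keeping only the low oil pressure-present terms gives 0.218160, so
  P(low oil pressure | warning light) = 0.218160 / 0.255120 ≈ 0.855

With the extra evidence:
For the numerator, keep only low oil pressure=true terms: 0.72*0.3 = 0.216000
Normalizer over all consistent configurations: 0.03*0.7 + 0.72*0.3 = 0.237000
P(low oil pressure | warning light, ¬overheating coolant loop) = 0.216000/0.237000 ≈ 0.911
Ruling out overheating coolant loop raises the posterior on low oil pressure — the flip side of explaining away.

P(low oil pressure | warning light) ≈ 0.855; P(low oil pressure | warning light, ¬overheating coolant loop) ≈ 0.911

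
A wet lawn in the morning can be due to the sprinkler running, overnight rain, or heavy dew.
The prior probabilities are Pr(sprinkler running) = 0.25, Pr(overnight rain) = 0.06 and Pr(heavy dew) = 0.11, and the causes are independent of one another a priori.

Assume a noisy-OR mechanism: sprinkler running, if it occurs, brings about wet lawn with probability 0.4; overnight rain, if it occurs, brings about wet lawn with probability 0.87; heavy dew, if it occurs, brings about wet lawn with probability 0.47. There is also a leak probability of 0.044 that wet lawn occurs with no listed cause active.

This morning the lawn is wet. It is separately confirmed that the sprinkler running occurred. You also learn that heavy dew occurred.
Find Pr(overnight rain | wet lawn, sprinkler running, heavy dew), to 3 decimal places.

Under noisy-OR, P(wet lawn | causes) = 1 − (1−0.044)·∏(1−qᵢ) over the active causes.
For the numerator, keep only overnight rain=true terms: 0.960479*0.06 = 0.057629
The normalizing constant is 0.695992*0.94 + 0.960479*0.06 = 0.711861
P(overnight rain | wet lawn, sprinkler running, heavy dew) = 0.057629/0.711861 ≈ 0.081

Pr(overnight rain | wet lawn, sprinkler running, heavy dew) ≈ 0.081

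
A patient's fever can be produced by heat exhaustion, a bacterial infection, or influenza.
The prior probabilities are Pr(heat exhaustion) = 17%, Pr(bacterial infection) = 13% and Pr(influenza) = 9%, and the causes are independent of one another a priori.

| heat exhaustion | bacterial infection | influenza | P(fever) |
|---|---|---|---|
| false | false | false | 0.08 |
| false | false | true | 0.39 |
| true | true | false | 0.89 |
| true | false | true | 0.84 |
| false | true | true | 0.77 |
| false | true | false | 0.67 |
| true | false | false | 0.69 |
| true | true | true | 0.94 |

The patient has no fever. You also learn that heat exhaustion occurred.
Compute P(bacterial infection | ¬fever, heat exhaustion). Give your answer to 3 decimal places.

P(¬fever | heat exhaustion) = 0.31×0.87×0.91 + 0.16×0.87×0.09 + 0.11×0.13×0.91 + 0.06×0.13×0.09 = 0.245427 + 0.012528 + 0.013013 + 0.000702 = 0.271670
Of this, 0.013715 comes from 0.013013 + 0.000702 (the bacterial infection=true cases).
P(bacterial infection | ¬fever, heat exhaustion) = 0.013715 / 0.271670 ≈ 0.050

P(bacterial infection | ¬fever, heat exhaustion) ≈ 0.050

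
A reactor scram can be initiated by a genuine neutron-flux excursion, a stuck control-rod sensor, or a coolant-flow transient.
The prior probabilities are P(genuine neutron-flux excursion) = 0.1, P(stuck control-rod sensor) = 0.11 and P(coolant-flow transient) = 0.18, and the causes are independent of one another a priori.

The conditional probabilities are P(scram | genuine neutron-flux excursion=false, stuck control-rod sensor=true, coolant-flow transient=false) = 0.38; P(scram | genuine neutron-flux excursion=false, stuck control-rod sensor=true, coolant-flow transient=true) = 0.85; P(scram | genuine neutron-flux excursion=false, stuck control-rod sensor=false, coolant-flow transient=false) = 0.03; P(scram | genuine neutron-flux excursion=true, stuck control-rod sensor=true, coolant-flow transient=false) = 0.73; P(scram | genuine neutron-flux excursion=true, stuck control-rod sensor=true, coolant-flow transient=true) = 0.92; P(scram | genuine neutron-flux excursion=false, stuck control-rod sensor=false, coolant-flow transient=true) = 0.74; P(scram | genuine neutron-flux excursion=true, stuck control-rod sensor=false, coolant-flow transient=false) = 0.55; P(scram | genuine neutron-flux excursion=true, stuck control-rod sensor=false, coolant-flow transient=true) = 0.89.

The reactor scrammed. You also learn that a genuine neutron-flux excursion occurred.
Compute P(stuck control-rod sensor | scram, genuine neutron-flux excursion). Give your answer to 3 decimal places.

P(stuck control-rod sensor | scram, genuine neutron-flux excursion) ≈ 0.134

By total probability over the 4 (stuck control-rod sensor, coolant-flow transient) configurations:
  P(scram | genuine neutron-flux excursion) = 0.55*0.89*0.82 + 0.89*0.89*0.18 + 0.73*0.11*0.82 + 0.92*0.11*0.18
        = 0.401390 + 0.142578 + 0.065846 + 0.018216 = 0.628030
The terms with stuck control-rod sensor present sum to 0.084062, so
  P(stuck control-rod sensor | scram, genuine neutron-flux excursion) = 0.084062 / 0.628030 ≈ 0.134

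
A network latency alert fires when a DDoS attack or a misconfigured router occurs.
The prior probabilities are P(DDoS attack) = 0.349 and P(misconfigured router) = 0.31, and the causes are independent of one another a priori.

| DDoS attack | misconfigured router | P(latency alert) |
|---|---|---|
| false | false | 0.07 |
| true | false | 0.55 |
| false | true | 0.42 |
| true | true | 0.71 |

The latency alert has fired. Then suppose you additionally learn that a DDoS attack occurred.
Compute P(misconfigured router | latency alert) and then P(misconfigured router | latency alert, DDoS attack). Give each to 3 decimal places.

Numerator (weight on configurations with misconfigured router): 0.084760 + 0.076815 = 0.161575
Denominator P(latency alert): 0.07·0.651·0.69 + 0.42·0.651·0.31 + 0.55·0.349·0.69 + 0.71·0.349·0.31 = 0.325463
P(misconfigured router | latency alert) = 0.161575/0.325463 ≈ 0.496

Now condition on the additional information:
P(latency alert | DDoS attack) = 0.55×0.69 + 0.71×0.31 = 0.379500 + 0.220100 = 0.599600
Of this, 0.220100 comes from 0.71×0.31 (the misconfigured router=true cases).
P(misconfigured router | latency alert, DDoS attack) = 0.220100 / 0.599600 ≈ 0.367

P(misconfigured router | latency alert) ≈ 0.496; P(misconfigured router | latency alert, DDoS attack) ≈ 0.367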